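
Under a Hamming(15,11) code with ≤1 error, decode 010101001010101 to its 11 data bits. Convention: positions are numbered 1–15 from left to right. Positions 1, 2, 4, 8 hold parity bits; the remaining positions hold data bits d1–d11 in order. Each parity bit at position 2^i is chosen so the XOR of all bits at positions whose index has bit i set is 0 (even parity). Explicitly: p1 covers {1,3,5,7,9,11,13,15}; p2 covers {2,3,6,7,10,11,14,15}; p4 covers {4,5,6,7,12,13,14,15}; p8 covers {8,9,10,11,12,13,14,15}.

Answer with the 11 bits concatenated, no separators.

00101010101

s1 (pos 1,3,5,7,9,11,13,15): 0⊕0⊕0⊕0⊕1⊕1⊕1⊕1 = 0
s2 (pos 2,3,6,7,10,11,14,15): 1⊕0⊕1⊕0⊕0⊕1⊕0⊕1 = 0
s4 (pos 4,5,6,7,12,13,14,15): 1⊕0⊕1⊕0⊕0⊕1⊕0⊕1 = 0
s8 (pos 8,9,10,11,12,13,14,15): 0⊕1⊕0⊕1⊕0⊕1⊕0⊕1 = 0
Syndrome s8…s1 = 0000 → no error.
Read data bits from positions 3,5,6,7,9,10,11,12,13,14,15: 00101010101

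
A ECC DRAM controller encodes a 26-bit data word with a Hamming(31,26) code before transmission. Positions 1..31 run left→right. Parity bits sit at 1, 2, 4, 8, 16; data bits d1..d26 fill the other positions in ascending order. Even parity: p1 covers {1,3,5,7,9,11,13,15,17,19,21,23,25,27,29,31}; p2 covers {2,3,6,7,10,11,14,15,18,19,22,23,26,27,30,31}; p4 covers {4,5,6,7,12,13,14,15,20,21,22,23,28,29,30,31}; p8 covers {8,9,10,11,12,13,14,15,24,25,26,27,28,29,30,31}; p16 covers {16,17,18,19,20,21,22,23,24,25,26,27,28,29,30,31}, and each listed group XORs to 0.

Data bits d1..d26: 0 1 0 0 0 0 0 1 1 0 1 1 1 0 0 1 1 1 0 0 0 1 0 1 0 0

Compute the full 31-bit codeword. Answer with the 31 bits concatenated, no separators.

Place data at non-parity positions: p1 p2 0 p4 1 0 0 p8 0 0 0 1 1 0 1 p16 1 1 0 0 1 1 1 0 0 0 1 0 1 0 0
p1 (pos 1,3,5,7,9,11,13,15,17,19,21,23,25,27,29,31): XOR of data positions = 0⊕1⊕0⊕0⊕0⊕1⊕1⊕1⊕0⊕1⊕1⊕0⊕1⊕1⊕0 = 0
p2 (pos 2,3,6,7,10,11,14,15,18,19,22,23,26,27,30,31): XOR of data positions = 0⊕0⊕0⊕0⊕0⊕0⊕1⊕1⊕0⊕1⊕1⊕0⊕1⊕0⊕0 = 1
p4 (pos 4,5,6,7,12,13,14,15,20,21,22,23,28,29,30,31): XOR of data positions = 1⊕0⊕0⊕1⊕1⊕0⊕1⊕0⊕1⊕1⊕1⊕0⊕1⊕0⊕0 = 0
p8 (pos 8,9,10,11,12,13,14,15,24,25,26,27,28,29,30,31): XOR of data positions = 0⊕0⊕0⊕1⊕1⊕0⊕1⊕0⊕0⊕0⊕1⊕0⊕1⊕0⊕0 = 1
p16 (pos 16,17,18,19,20,21,22,23,24,25,26,27,28,29,30,31): XOR of data positions = 1⊕1⊕0⊕0⊕1⊕1⊕1⊕0⊕0⊕0⊕1⊕0⊕1⊕0⊕0 = 1
Codeword: 0100100100011011110011100010100

0100100100011011110011100010100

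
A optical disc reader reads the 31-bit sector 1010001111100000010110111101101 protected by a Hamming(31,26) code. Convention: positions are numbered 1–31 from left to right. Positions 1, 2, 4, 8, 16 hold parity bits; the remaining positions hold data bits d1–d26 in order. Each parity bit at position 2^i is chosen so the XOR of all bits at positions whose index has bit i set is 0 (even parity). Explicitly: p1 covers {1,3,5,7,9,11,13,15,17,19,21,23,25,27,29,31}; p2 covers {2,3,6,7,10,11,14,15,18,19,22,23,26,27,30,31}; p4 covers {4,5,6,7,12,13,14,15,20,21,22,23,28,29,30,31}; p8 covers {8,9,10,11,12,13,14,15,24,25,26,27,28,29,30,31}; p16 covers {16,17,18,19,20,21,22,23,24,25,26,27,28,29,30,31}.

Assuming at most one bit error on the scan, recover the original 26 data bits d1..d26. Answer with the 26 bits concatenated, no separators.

10011110000010110111101101

s1 (pos 1,3,5,7,9,11,13,15,17,19,21,23,25,27,29,31): 1⊕1⊕0⊕1⊕1⊕1⊕0⊕0⊕0⊕0⊕1⊕1⊕1⊕0⊕1⊕1 = 0
s2 (pos 2,3,6,7,10,11,14,15,18,19,22,23,26,27,30,31): 0⊕1⊕0⊕1⊕1⊕1⊕0⊕0⊕1⊕0⊕0⊕1⊕1⊕0⊕0⊕1 = 0
s4 (pos 4,5,6,7,12,13,14,15,20,21,22,23,28,29,30,31): 0⊕0⊕0⊕1⊕0⊕0⊕0⊕0⊕1⊕1⊕0⊕1⊕1⊕1⊕0⊕1 = 1
s8 (pos 8,9,10,11,12,13,14,15,24,25,26,27,28,29,30,31): 1⊕1⊕1⊕1⊕0⊕0⊕0⊕0⊕1⊕1⊕1⊕0⊕1⊕1⊕0⊕1 = 0
s16 (pos 16,17,18,19,20,21,22,23,24,25,26,27,28,29,30,31): 0⊕0⊕1⊕0⊕1⊕1⊕0⊕1⊕1⊕1⊕1⊕0⊕1⊕1⊕0⊕1 = 0
Syndrome s16…s1 = 00100 → error at position 4.
Flip position 4: 1010001111100000010110111101101 → 1011001111100000010110111101101
Read data bits from positions 3,5,6,7,9,10,11,12,13,14,15,17,18,19,20,21,22,23,24,25,26,27,28,29,30,31: 10011110000010110111101101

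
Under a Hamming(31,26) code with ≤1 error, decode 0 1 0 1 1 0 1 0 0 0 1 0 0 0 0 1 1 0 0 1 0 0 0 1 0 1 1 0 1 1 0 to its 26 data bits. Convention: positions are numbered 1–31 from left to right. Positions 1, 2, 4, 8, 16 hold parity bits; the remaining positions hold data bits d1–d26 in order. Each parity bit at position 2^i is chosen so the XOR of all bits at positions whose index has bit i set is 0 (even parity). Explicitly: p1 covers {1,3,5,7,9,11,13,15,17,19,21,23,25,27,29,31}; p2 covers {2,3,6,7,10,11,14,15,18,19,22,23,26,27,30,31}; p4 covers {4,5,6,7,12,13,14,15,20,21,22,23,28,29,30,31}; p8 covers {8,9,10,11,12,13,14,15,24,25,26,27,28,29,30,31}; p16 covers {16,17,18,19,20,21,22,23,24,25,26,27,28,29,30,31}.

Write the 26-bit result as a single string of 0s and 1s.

01010010000100100010110110

s1 (pos 1,3,5,7,9,11,13,15,17,19,21,23,25,27,29,31): 0⊕0⊕1⊕1⊕0⊕1⊕0⊕0⊕1⊕0⊕0⊕0⊕0⊕1⊕1⊕0 = 0
s2 (pos 2,3,6,7,10,11,14,15,18,19,22,23,26,27,30,31): 1⊕0⊕0⊕1⊕0⊕1⊕0⊕0⊕0⊕0⊕0⊕0⊕1⊕1⊕1⊕0 = 0
s4 (pos 4,5,6,7,12,13,14,15,20,21,22,23,28,29,30,31): 1⊕1⊕0⊕1⊕0⊕0⊕0⊕0⊕1⊕0⊕0⊕0⊕0⊕1⊕1⊕0 = 0
s8 (pos 8,9,10,11,12,13,14,15,24,25,26,27,28,29,30,31): 0⊕0⊕0⊕1⊕0⊕0⊕0⊕0⊕1⊕0⊕1⊕1⊕0⊕1⊕1⊕0 = 0
s16 (pos 16,17,18,19,20,21,22,23,24,25,26,27,28,29,30,31): 1⊕1⊕0⊕0⊕1⊕0⊕0⊕0⊕1⊕0⊕1⊕1⊕0⊕1⊕1⊕0 = 0
Syndrome s16…s1 = 00000 → no error.
Read data bits from positions 3,5,6,7,9,10,11,12,13,14,15,17,18,19,20,21,22,23,24,25,26,27,28,29,30,31: 01010010000100100010110110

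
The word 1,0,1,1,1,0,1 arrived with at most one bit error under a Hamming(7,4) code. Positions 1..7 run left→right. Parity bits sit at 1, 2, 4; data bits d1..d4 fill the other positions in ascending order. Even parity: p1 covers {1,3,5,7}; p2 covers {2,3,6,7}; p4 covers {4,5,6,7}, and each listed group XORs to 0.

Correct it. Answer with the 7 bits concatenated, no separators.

1010101

s1 (pos 1,3,5,7): 1⊕1⊕1⊕1 = 0
s2 (pos 2,3,6,7): 0⊕1⊕0⊕1 = 0
s4 (pos 4,5,6,7): 1⊕1⊕0⊕1 = 1
Syndrome s4…s1 = 100 → error at position 4.
Flip position 4: 1011101 → 1010101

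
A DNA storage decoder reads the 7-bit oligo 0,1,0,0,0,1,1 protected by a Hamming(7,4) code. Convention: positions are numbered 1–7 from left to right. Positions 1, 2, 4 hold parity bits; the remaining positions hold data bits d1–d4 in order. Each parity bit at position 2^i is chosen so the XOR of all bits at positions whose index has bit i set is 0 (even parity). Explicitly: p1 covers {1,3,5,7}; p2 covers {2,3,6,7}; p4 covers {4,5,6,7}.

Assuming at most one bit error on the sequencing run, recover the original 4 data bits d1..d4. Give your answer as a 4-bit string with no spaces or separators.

s1 (pos 1,3,5,7): 0⊕0⊕0⊕1 = 1
s2 (pos 2,3,6,7): 1⊕0⊕1⊕1 = 1
s4 (pos 4,5,6,7): 0⊕0⊕1⊕1 = 0
Syndrome s4…s1 = 011 → error at position 3.
Flip position 3: 0100011 → 0110011
Read data bits from positions 3,5,6,7: 1011

1011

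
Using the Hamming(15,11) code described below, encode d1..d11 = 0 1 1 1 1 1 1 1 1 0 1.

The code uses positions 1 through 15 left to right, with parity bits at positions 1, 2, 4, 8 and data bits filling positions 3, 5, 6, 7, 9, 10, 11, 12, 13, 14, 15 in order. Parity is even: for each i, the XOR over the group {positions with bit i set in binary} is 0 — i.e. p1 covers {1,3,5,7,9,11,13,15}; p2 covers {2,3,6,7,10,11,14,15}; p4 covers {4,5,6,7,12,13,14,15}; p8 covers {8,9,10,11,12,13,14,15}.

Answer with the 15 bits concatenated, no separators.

010011101111101

Place data at non-parity positions: p1 p2 0 p4 1 1 1 p8 1 1 1 1 1 0 1
p1 (pos 1,3,5,7,9,11,13,15): XOR of data positions = 0⊕1⊕1⊕1⊕1⊕1⊕1 = 0
p2 (pos 2,3,6,7,10,11,14,15): XOR of data positions = 0⊕1⊕1⊕1⊕1⊕0⊕1 = 1
p4 (pos 4,5,6,7,12,13,14,15): XOR of data positions = 1⊕1⊕1⊕1⊕1⊕0⊕1 = 0
p8 (pos 8,9,10,11,12,13,14,15): XOR of data positions = 1⊕1⊕1⊕1⊕1⊕0⊕1 = 0
Codeword: 010011101111101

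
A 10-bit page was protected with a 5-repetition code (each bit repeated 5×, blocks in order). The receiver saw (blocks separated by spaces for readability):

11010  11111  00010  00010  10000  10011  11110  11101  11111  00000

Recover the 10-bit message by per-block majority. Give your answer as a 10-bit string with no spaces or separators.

1100011110

Block 1 (11010): 3 ones → 1
Block 2 (11111): 5 ones → 1
Block 3 (00010): 1 one → 0
Block 4 (00010): 1 one → 0
Block 5 (10000): 1 one → 0
Block 6 (10011): 3 ones → 1
Block 7 (11110): 4 ones → 1
Block 8 (11101): 4 ones → 1
Block 9 (11111): 5 ones → 1
Block 10 (00000): 0 ones → 0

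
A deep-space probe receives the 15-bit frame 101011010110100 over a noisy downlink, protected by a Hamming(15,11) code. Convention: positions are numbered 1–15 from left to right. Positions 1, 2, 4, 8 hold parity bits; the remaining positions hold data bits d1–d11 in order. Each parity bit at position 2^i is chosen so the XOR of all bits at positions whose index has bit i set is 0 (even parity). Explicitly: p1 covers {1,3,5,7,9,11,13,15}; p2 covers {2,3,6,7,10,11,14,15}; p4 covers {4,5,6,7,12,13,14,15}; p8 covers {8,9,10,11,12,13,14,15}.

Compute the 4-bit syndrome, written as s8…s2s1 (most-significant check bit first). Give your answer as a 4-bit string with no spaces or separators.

s1 (pos 1,3,5,7,9,11,13,15): 1⊕1⊕1⊕0⊕0⊕1⊕1⊕0 = 1
s2 (pos 2,3,6,7,10,11,14,15): 0⊕1⊕1⊕0⊕1⊕1⊕0⊕0 = 0
s4 (pos 4,5,6,7,12,13,14,15): 0⊕1⊕1⊕0⊕0⊕1⊕0⊕0 = 1
s8 (pos 8,9,10,11,12,13,14,15): 1⊕0⊕1⊕1⊕0⊕1⊕0⊕0 = 0
Syndrome s8…s1 = 0101 → error at position 5.

0101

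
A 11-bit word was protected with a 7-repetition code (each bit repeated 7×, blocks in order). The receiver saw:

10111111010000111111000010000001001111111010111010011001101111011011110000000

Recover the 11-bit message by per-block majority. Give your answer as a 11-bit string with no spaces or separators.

Block 1 (1011111): 6 ones → 1
Block 2 (1010000): 2 ones → 0
Block 3 (1111110): 6 ones → 1
Block 4 (0001000): 1 one → 0
Block 5 (0001001): 2 ones → 0
Block 6 (1111110): 6 ones → 1
Block 7 (1011101): 5 ones → 1
Block 8 (0011001): 3 ones → 0
Block 9 (1011110): 5 ones → 1
Block 10 (1101111): 6 ones → 1
Block 11 (0000000): 0 ones → 0

10100110110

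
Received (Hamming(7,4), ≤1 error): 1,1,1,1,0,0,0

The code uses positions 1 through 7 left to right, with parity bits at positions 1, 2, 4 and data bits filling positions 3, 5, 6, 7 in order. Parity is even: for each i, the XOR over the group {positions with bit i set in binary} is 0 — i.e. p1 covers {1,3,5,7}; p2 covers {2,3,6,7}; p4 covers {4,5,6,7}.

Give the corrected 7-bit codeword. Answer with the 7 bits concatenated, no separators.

1110000

s1 (pos 1,3,5,7): 1⊕1⊕0⊕0 = 0
s2 (pos 2,3,6,7): 1⊕1⊕0⊕0 = 0
s4 (pos 4,5,6,7): 1⊕0⊕0⊕0 = 1
Syndrome s4…s1 = 100 → error at position 4.
Flip position 4: 1111000 → 1110000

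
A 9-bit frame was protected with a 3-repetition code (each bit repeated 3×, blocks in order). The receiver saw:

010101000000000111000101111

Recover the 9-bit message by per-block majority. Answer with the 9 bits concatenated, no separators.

Block 1 (010): 1 one → 0
Block 2 (101): 2 ones → 1
Block 3 (000): 0 ones → 0
Block 4 (000): 0 ones → 0
Block 5 (000): 0 ones → 0
Block 6 (111): 3 ones → 1
Block 7 (000): 0 ones → 0
Block 8 (101): 2 ones → 1
Block 9 (111): 3 ones → 1

010001011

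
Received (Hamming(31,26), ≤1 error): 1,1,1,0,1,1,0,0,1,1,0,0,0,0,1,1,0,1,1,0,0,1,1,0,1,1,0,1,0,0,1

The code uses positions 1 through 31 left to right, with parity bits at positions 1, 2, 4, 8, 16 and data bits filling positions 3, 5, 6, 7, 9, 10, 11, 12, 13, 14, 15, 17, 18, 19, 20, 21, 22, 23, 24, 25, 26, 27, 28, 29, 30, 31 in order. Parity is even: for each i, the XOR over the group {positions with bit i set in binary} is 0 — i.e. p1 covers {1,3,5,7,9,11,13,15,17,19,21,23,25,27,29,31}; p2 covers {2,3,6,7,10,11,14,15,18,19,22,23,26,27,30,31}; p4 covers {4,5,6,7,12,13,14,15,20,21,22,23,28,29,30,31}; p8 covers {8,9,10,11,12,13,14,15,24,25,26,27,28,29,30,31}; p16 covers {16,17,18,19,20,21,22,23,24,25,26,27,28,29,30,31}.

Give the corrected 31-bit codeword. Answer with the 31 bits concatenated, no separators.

1110110011000011011001101101000

s1 (pos 1,3,5,7,9,11,13,15,17,19,21,23,25,27,29,31): 1⊕1⊕1⊕0⊕1⊕0⊕0⊕1⊕0⊕1⊕0⊕1⊕1⊕0⊕0⊕1 = 1
s2 (pos 2,3,6,7,10,11,14,15,18,19,22,23,26,27,30,31): 1⊕1⊕1⊕0⊕1⊕0⊕0⊕1⊕1⊕1⊕1⊕1⊕1⊕0⊕0⊕1 = 1
s4 (pos 4,5,6,7,12,13,14,15,20,21,22,23,28,29,30,31): 0⊕1⊕1⊕0⊕0⊕0⊕0⊕1⊕0⊕0⊕1⊕1⊕1⊕0⊕0⊕1 = 1
s8 (pos 8,9,10,11,12,13,14,15,24,25,26,27,28,29,30,31): 0⊕1⊕1⊕0⊕0⊕0⊕0⊕1⊕0⊕1⊕1⊕0⊕1⊕0⊕0⊕1 = 1
s16 (pos 16,17,18,19,20,21,22,23,24,25,26,27,28,29,30,31): 1⊕0⊕1⊕1⊕0⊕0⊕1⊕1⊕0⊕1⊕1⊕0⊕1⊕0⊕0⊕1 = 1
Syndrome s16…s1 = 11111 → error at position 31.
Flip position 31: 1110110011000011011001101101001 → 1110110011000011011001101101000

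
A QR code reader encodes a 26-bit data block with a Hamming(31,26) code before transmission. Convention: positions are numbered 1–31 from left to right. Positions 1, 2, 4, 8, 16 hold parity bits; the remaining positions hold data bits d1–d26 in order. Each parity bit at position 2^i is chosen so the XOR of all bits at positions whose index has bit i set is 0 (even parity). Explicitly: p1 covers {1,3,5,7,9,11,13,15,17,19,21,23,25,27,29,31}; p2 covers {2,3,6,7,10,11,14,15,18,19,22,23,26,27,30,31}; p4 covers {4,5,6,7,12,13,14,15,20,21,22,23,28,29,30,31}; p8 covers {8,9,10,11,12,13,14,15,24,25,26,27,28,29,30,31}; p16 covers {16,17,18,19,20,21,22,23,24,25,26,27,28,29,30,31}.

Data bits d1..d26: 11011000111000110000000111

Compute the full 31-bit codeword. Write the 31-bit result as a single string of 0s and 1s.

1010101110001111000110000000111

Place data at non-parity positions: p1 p2 1 p4 1 0 1 p8 1 0 0 0 1 1 1 p16 0 0 0 1 1 0 0 0 0 0 0 0 1 1 1
p1 (pos 1,3,5,7,9,11,13,15,17,19,21,23,25,27,29,31): XOR of data positions = 1⊕1⊕1⊕1⊕0⊕1⊕1⊕0⊕0⊕1⊕0⊕0⊕0⊕1⊕1 = 1
p2 (pos 2,3,6,7,10,11,14,15,18,19,22,23,26,27,30,31): XOR of data positions = 1⊕0⊕1⊕0⊕0⊕1⊕1⊕0⊕0⊕0⊕0⊕0⊕0⊕1⊕1 = 0
p4 (pos 4,5,6,7,12,13,14,15,20,21,22,23,28,29,30,31): XOR of data positions = 1⊕0⊕1⊕0⊕1⊕1⊕1⊕1⊕1⊕0⊕0⊕0⊕1⊕1⊕1 = 0
p8 (pos 8,9,10,11,12,13,14,15,24,25,26,27,28,29,30,31): XOR of data positions = 1⊕0⊕0⊕0⊕1⊕1⊕1⊕0⊕0⊕0⊕0⊕0⊕1⊕1⊕1 = 1
p16 (pos 16,17,18,19,20,21,22,23,24,25,26,27,28,29,30,31): XOR of data positions = 0⊕0⊕0⊕1⊕1⊕0⊕0⊕0⊕0⊕0⊕0⊕0⊕1⊕1⊕1 = 1
Codeword: 1010101110001111000110000000111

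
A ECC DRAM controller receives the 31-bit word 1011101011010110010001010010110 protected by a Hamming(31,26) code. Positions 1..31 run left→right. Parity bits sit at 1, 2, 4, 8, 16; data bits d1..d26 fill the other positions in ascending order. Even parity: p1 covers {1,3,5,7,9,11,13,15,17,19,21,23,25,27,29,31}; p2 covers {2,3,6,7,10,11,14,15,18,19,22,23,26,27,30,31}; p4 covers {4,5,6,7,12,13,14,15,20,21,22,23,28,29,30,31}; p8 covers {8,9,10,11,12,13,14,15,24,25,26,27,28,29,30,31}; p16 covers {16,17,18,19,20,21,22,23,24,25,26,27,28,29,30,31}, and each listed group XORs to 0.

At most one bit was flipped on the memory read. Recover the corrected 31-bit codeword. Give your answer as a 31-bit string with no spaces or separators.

1011101011010010010001010010110

s1 (pos 1,3,5,7,9,11,13,15,17,19,21,23,25,27,29,31): 1⊕1⊕1⊕1⊕1⊕0⊕0⊕1⊕0⊕0⊕0⊕0⊕0⊕1⊕1⊕0 = 0
s2 (pos 2,3,6,7,10,11,14,15,18,19,22,23,26,27,30,31): 0⊕1⊕0⊕1⊕1⊕0⊕1⊕1⊕1⊕0⊕1⊕0⊕0⊕1⊕1⊕0 = 1
s4 (pos 4,5,6,7,12,13,14,15,20,21,22,23,28,29,30,31): 1⊕1⊕0⊕1⊕1⊕0⊕1⊕1⊕0⊕0⊕1⊕0⊕0⊕1⊕1⊕0 = 1
s8 (pos 8,9,10,11,12,13,14,15,24,25,26,27,28,29,30,31): 0⊕1⊕1⊕0⊕1⊕0⊕1⊕1⊕1⊕0⊕0⊕1⊕0⊕1⊕1⊕0 = 1
s16 (pos 16,17,18,19,20,21,22,23,24,25,26,27,28,29,30,31): 0⊕0⊕1⊕0⊕0⊕0⊕1⊕0⊕1⊕0⊕0⊕1⊕0⊕1⊕1⊕0 = 0
Syndrome s16…s1 = 01110 → error at position 14.
Flip position 14: 1011101011010110010001010010110 → 1011101011010010010001010010110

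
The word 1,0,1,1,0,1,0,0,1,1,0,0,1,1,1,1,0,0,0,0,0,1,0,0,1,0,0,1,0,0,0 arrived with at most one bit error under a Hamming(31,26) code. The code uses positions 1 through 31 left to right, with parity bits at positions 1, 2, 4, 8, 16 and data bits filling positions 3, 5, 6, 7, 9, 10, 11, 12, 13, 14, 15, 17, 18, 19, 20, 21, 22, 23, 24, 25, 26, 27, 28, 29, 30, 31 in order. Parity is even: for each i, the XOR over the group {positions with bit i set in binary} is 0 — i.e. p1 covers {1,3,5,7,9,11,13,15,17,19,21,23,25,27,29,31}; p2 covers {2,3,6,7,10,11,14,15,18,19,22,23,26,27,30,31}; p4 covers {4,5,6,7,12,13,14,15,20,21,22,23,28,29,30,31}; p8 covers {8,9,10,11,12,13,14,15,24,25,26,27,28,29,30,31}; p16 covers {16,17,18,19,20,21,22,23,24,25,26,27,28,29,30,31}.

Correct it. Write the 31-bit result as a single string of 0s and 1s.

1011010011011111000001001001000

s1 (pos 1,3,5,7,9,11,13,15,17,19,21,23,25,27,29,31): 1⊕1⊕0⊕0⊕1⊕0⊕1⊕1⊕0⊕0⊕0⊕0⊕1⊕0⊕0⊕0 = 0
s2 (pos 2,3,6,7,10,11,14,15,18,19,22,23,26,27,30,31): 0⊕1⊕1⊕0⊕1⊕0⊕1⊕1⊕0⊕0⊕1⊕0⊕0⊕0⊕0⊕0 = 0
s4 (pos 4,5,6,7,12,13,14,15,20,21,22,23,28,29,30,31): 1⊕0⊕1⊕0⊕0⊕1⊕1⊕1⊕0⊕0⊕1⊕0⊕1⊕0⊕0⊕0 = 1
s8 (pos 8,9,10,11,12,13,14,15,24,25,26,27,28,29,30,31): 0⊕1⊕1⊕0⊕0⊕1⊕1⊕1⊕0⊕1⊕0⊕0⊕1⊕0⊕0⊕0 = 1
s16 (pos 16,17,18,19,20,21,22,23,24,25,26,27,28,29,30,31): 1⊕0⊕0⊕0⊕0⊕0⊕1⊕0⊕0⊕1⊕0⊕0⊕1⊕0⊕0⊕0 = 0
Syndrome s16…s1 = 01100 → error at position 12.
Flip position 12: 1011010011001111000001001001000 → 1011010011011111000001001001000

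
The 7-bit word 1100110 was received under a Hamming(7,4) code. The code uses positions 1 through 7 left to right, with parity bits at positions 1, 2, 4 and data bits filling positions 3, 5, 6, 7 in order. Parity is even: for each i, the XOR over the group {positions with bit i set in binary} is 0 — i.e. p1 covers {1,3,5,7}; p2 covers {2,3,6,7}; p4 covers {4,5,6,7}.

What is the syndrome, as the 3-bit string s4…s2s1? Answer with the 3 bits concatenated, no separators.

000

s1 (pos 1,3,5,7): 1⊕0⊕1⊕0 = 0
s2 (pos 2,3,6,7): 1⊕0⊕1⊕0 = 0
s4 (pos 4,5,6,7): 0⊕1⊕1⊕0 = 0
Syndrome s4…s1 = 000 → no error.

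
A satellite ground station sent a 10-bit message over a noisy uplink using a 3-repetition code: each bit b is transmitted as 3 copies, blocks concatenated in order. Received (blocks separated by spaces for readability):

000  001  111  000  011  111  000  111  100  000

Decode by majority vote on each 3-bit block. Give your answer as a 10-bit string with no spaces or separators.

0010110100

Block 1 (000): 0 ones → 0
Block 2 (001): 1 one → 0
Block 3 (111): 3 ones → 1
Block 4 (000): 0 ones → 0
Block 5 (011): 2 ones → 1
Block 6 (111): 3 ones → 1
Block 7 (000): 0 ones → 0
Block 8 (111): 3 ones → 1
Block 9 (100): 1 one → 0
Block 10 (000): 0 ones → 0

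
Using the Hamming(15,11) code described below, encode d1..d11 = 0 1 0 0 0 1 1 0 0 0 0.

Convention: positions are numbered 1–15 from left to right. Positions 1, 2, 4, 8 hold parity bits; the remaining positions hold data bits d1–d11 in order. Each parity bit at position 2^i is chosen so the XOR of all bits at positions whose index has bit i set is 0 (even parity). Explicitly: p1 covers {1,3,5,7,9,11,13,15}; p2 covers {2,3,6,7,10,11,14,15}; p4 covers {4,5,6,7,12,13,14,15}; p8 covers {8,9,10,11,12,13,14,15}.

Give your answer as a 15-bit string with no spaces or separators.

Place data at non-parity positions: p1 p2 0 p4 1 0 0 p8 0 1 1 0 0 0 0
p1 (pos 1,3,5,7,9,11,13,15): XOR of data positions = 0⊕1⊕0⊕0⊕1⊕0⊕0 = 0
p2 (pos 2,3,6,7,10,11,14,15): XOR of data positions = 0⊕0⊕0⊕1⊕1⊕0⊕0 = 0
p4 (pos 4,5,6,7,12,13,14,15): XOR of data positions = 1⊕0⊕0⊕0⊕0⊕0⊕0 = 1
p8 (pos 8,9,10,11,12,13,14,15): XOR of data positions = 0⊕1⊕1⊕0⊕0⊕0⊕0 = 0
Codeword: 000110000110000

000110000110000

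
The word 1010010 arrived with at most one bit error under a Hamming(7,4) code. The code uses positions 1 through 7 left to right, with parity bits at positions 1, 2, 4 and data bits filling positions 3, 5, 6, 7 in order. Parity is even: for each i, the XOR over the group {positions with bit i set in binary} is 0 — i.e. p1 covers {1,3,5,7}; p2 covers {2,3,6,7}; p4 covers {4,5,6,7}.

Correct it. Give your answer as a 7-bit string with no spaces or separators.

s1 (pos 1,3,5,7): 1⊕1⊕0⊕0 = 0
s2 (pos 2,3,6,7): 0⊕1⊕1⊕0 = 0
s4 (pos 4,5,6,7): 0⊕0⊕1⊕0 = 1
Syndrome s4…s1 = 100 → error at position 4.
Flip position 4: 1010010 → 1011010

1011010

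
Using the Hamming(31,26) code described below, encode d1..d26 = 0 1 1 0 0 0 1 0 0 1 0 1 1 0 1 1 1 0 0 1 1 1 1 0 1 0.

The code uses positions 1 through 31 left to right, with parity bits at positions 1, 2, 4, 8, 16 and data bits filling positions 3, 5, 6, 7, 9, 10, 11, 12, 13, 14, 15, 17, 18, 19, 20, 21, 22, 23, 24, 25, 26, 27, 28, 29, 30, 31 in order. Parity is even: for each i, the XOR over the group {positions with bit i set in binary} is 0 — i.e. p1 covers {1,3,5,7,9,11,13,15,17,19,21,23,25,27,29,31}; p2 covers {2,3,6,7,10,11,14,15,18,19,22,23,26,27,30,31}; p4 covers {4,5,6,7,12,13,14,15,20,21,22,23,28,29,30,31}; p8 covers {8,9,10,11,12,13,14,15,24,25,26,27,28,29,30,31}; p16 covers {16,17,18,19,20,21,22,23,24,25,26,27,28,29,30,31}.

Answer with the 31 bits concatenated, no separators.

0000110100100100110111001111010

Place data at non-parity positions: p1 p2 0 p4 1 1 0 p8 0 0 1 0 0 1 0 p16 1 1 0 1 1 1 0 0 1 1 1 1 0 1 0
p1 (pos 1,3,5,7,9,11,13,15,17,19,21,23,25,27,29,31): XOR of data positions = 0⊕1⊕0⊕0⊕1⊕0⊕0⊕1⊕0⊕1⊕0⊕1⊕1⊕0⊕0 = 0
p2 (pos 2,3,6,7,10,11,14,15,18,19,22,23,26,27,30,31): XOR of data positions = 0⊕1⊕0⊕0⊕1⊕1⊕0⊕1⊕0⊕1⊕0⊕1⊕1⊕1⊕0 = 0
p4 (pos 4,5,6,7,12,13,14,15,20,21,22,23,28,29,30,31): XOR of data positions = 1⊕1⊕0⊕0⊕0⊕1⊕0⊕1⊕1⊕1⊕0⊕1⊕0⊕1⊕0 = 0
p8 (pos 8,9,10,11,12,13,14,15,24,25,26,27,28,29,30,31): XOR of data positions = 0⊕0⊕1⊕0⊕0⊕1⊕0⊕0⊕1⊕1⊕1⊕1⊕0⊕1⊕0 = 1
p16 (pos 16,17,18,19,20,21,22,23,24,25,26,27,28,29,30,31): XOR of data positions = 1⊕1⊕0⊕1⊕1⊕1⊕0⊕0⊕1⊕1⊕1⊕1⊕0⊕1⊕0 = 0
Codeword: 0000110100100100110111001111010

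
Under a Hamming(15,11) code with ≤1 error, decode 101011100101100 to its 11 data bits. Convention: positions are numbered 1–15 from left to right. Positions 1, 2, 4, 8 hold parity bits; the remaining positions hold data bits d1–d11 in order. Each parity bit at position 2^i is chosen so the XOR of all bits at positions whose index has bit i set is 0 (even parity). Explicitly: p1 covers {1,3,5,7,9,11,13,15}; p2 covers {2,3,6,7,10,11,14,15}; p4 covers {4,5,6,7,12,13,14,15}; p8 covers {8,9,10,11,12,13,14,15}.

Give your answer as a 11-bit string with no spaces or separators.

11110101000

s1 (pos 1,3,5,7,9,11,13,15): 1⊕1⊕1⊕1⊕0⊕0⊕1⊕0 = 1
s2 (pos 2,3,6,7,10,11,14,15): 0⊕1⊕1⊕1⊕1⊕0⊕0⊕0 = 0
s4 (pos 4,5,6,7,12,13,14,15): 0⊕1⊕1⊕1⊕1⊕1⊕0⊕0 = 1
s8 (pos 8,9,10,11,12,13,14,15): 0⊕0⊕1⊕0⊕1⊕1⊕0⊕0 = 1
Syndrome s8…s1 = 1101 → error at position 13.
Flip position 13: 101011100101100 → 101011100101000
Read data bits from positions 3,5,6,7,9,10,11,12,13,14,15: 11110101000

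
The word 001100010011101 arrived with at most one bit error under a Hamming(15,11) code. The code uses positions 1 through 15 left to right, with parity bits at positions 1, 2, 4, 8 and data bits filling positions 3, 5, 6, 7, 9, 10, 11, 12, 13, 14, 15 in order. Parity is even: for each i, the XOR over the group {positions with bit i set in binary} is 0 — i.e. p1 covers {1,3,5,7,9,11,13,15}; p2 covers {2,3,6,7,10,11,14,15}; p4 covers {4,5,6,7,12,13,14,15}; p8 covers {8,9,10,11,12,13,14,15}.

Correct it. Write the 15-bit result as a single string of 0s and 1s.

001100010111101

s1 (pos 1,3,5,7,9,11,13,15): 0⊕1⊕0⊕0⊕0⊕1⊕1⊕1 = 0
s2 (pos 2,3,6,7,10,11,14,15): 0⊕1⊕0⊕0⊕0⊕1⊕0⊕1 = 1
s4 (pos 4,5,6,7,12,13,14,15): 1⊕0⊕0⊕0⊕1⊕1⊕0⊕1 = 0
s8 (pos 8,9,10,11,12,13,14,15): 1⊕0⊕0⊕1⊕1⊕1⊕0⊕1 = 1
Syndrome s8…s1 = 1010 → error at position 10.
Flip position 10: 001100010011101 → 001100010111101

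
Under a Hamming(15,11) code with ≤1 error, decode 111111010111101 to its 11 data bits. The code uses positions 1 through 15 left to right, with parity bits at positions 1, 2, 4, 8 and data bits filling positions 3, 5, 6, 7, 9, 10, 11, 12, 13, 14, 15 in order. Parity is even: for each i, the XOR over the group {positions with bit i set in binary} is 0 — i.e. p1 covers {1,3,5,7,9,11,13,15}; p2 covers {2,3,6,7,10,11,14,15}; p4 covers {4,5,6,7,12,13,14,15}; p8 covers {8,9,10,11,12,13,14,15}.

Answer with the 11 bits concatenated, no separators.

11100111101

s1 (pos 1,3,5,7,9,11,13,15): 1⊕1⊕1⊕0⊕0⊕1⊕1⊕1 = 0
s2 (pos 2,3,6,7,10,11,14,15): 1⊕1⊕1⊕0⊕1⊕1⊕0⊕1 = 0
s4 (pos 4,5,6,7,12,13,14,15): 1⊕1⊕1⊕0⊕1⊕1⊕0⊕1 = 0
s8 (pos 8,9,10,11,12,13,14,15): 1⊕0⊕1⊕1⊕1⊕1⊕0⊕1 = 0
Syndrome s8…s1 = 0000 → no error.
Read data bits from positions 3,5,6,7,9,10,11,12,13,14,15: 11100111101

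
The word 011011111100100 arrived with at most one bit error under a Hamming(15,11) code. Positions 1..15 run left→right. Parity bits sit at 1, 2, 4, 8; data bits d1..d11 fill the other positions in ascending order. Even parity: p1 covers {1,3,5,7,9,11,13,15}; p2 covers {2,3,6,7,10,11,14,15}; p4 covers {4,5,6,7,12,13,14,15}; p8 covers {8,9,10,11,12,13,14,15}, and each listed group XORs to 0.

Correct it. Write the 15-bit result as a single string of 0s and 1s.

s1 (pos 1,3,5,7,9,11,13,15): 0⊕1⊕1⊕1⊕1⊕0⊕1⊕0 = 1
s2 (pos 2,3,6,7,10,11,14,15): 1⊕1⊕1⊕1⊕1⊕0⊕0⊕0 = 1
s4 (pos 4,5,6,7,12,13,14,15): 0⊕1⊕1⊕1⊕0⊕1⊕0⊕0 = 0
s8 (pos 8,9,10,11,12,13,14,15): 1⊕1⊕1⊕0⊕0⊕1⊕0⊕0 = 0
Syndrome s8…s1 = 0011 → error at position 3.
Flip position 3: 011011111100100 → 010011111100100

010011111100100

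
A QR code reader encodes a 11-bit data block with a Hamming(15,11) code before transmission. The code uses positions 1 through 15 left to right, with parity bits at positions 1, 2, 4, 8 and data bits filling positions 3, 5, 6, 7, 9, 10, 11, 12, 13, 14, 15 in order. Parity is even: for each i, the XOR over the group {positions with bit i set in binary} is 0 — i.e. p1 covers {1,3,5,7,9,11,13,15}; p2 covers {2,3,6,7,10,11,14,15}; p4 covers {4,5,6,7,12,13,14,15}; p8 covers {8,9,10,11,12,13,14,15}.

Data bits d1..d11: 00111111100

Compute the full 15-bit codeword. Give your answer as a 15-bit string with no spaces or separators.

000001111111100

Place data at non-parity positions: p1 p2 0 p4 0 1 1 p8 1 1 1 1 1 0 0
p1 (pos 1,3,5,7,9,11,13,15): XOR of data positions = 0⊕0⊕1⊕1⊕1⊕1⊕0 = 0
p2 (pos 2,3,6,7,10,11,14,15): XOR of data positions = 0⊕1⊕1⊕1⊕1⊕0⊕0 = 0
p4 (pos 4,5,6,7,12,13,14,15): XOR of data positions = 0⊕1⊕1⊕1⊕1⊕0⊕0 = 0
p8 (pos 8,9,10,11,12,13,14,15): XOR of data positions = 1⊕1⊕1⊕1⊕1⊕0⊕0 = 1
Codeword: 000001111111100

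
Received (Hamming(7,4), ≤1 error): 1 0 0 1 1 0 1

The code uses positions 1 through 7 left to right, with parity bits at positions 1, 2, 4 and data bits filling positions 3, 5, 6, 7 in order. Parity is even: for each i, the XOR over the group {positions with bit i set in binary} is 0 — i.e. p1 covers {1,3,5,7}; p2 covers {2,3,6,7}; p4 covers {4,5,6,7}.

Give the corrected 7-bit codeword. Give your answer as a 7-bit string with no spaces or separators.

s1 (pos 1,3,5,7): 1⊕0⊕1⊕1 = 1
s2 (pos 2,3,6,7): 0⊕0⊕0⊕1 = 1
s4 (pos 4,5,6,7): 1⊕1⊕0⊕1 = 1
Syndrome s4…s1 = 111 → error at position 7.
Flip position 7: 1001101 → 1001100

1001100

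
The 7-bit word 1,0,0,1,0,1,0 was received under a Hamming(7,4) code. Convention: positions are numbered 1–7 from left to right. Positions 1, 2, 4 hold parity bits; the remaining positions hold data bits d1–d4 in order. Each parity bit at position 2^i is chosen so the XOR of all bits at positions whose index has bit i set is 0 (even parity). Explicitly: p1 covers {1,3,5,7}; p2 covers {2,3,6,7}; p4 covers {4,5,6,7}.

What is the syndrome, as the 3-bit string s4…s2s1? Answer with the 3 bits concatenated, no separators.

011

s1 (pos 1,3,5,7): 1⊕0⊕0⊕0 = 1
s2 (pos 2,3,6,7): 0⊕0⊕1⊕0 = 1
s4 (pos 4,5,6,7): 1⊕0⊕1⊕0 = 0
Syndrome s4…s1 = 011 → error at position 3.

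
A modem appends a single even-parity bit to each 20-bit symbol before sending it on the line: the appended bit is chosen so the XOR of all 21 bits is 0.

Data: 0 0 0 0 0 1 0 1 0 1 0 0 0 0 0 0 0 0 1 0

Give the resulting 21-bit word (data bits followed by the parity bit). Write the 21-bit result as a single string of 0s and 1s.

XOR of the 20 data bits: 0⊕0⊕0⊕0⊕0⊕1⊕0⊕1⊕0⊕1⊕0⊕0⊕0⊕0⊕0⊕0⊕0⊕0⊕1⊕0 = 0
Parity bit = 0 (so all 21 bits XOR to 0).

000001010100000000100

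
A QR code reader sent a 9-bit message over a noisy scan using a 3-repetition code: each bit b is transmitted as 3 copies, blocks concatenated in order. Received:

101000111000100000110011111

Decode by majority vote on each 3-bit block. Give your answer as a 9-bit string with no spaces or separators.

101000111

Block 1 (101): 2 ones → 1
Block 2 (000): 0 ones → 0
Block 3 (111): 3 ones → 1
Block 4 (000): 0 ones → 0
Block 5 (100): 1 one → 0
Block 6 (000): 0 ones → 0
Block 7 (110): 2 ones → 1
Block 8 (011): 2 ones → 1
Block 9 (111): 3 ones → 1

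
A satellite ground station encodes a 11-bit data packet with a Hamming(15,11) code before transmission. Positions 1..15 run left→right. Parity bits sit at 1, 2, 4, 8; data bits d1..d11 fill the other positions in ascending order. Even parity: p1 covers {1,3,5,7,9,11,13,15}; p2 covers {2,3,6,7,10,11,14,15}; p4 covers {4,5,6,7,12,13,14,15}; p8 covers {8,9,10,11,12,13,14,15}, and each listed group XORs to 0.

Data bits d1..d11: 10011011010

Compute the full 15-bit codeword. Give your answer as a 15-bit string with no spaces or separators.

001100101011010

Place data at non-parity positions: p1 p2 1 p4 0 0 1 p8 1 0 1 1 0 1 0
p1 (pos 1,3,5,7,9,11,13,15): XOR of data positions = 1⊕0⊕1⊕1⊕1⊕0⊕0 = 0
p2 (pos 2,3,6,7,10,11,14,15): XOR of data positions = 1⊕0⊕1⊕0⊕1⊕1⊕0 = 0
p4 (pos 4,5,6,7,12,13,14,15): XOR of data positions = 0⊕0⊕1⊕1⊕0⊕1⊕0 = 1
p8 (pos 8,9,10,11,12,13,14,15): XOR of data positions = 1⊕0⊕1⊕1⊕0⊕1⊕0 = 0
Codeword: 001100101011010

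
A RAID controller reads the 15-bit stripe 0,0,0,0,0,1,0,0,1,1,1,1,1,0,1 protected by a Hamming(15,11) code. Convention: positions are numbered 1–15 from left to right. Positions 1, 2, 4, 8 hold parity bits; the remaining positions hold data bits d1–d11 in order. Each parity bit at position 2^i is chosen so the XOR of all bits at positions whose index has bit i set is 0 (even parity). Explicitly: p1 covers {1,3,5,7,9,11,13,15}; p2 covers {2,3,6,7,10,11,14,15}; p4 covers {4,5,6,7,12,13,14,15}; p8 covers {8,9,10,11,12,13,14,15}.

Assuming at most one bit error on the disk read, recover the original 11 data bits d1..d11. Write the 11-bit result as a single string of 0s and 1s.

s1 (pos 1,3,5,7,9,11,13,15): 0⊕0⊕0⊕0⊕1⊕1⊕1⊕1 = 0
s2 (pos 2,3,6,7,10,11,14,15): 0⊕0⊕1⊕0⊕1⊕1⊕0⊕1 = 0
s4 (pos 4,5,6,7,12,13,14,15): 0⊕0⊕1⊕0⊕1⊕1⊕0⊕1 = 0
s8 (pos 8,9,10,11,12,13,14,15): 0⊕1⊕1⊕1⊕1⊕1⊕0⊕1 = 0
Syndrome s8…s1 = 0000 → no error.
Read data bits from positions 3,5,6,7,9,10,11,12,13,14,15: 00101111101

00101111101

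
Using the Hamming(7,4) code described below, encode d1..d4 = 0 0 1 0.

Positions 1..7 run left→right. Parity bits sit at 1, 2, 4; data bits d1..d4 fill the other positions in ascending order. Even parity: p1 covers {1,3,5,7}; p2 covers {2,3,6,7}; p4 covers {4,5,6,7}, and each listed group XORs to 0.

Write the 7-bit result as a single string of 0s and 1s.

Place data at non-parity positions: p1 p2 0 p4 0 1 0
p1 (pos 1,3,5,7): XOR of data positions = 0⊕0⊕0 = 0
p2 (pos 2,3,6,7): XOR of data positions = 0⊕1⊕0 = 1
p4 (pos 4,5,6,7): XOR of data positions = 0⊕1⊕0 = 1
Codeword: 0101010

0101010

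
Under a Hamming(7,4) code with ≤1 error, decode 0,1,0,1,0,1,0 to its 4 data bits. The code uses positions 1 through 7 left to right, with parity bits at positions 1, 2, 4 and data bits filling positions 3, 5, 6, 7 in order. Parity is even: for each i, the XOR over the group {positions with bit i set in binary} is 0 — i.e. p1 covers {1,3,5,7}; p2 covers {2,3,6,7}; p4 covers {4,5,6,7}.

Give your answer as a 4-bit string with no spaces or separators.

0010

s1 (pos 1,3,5,7): 0⊕0⊕0⊕0 = 0
s2 (pos 2,3,6,7): 1⊕0⊕1⊕0 = 0
s4 (pos 4,5,6,7): 1⊕0⊕1⊕0 = 0
Syndrome s4…s1 = 000 → no error.
Read data bits from positions 3,5,6,7: 0010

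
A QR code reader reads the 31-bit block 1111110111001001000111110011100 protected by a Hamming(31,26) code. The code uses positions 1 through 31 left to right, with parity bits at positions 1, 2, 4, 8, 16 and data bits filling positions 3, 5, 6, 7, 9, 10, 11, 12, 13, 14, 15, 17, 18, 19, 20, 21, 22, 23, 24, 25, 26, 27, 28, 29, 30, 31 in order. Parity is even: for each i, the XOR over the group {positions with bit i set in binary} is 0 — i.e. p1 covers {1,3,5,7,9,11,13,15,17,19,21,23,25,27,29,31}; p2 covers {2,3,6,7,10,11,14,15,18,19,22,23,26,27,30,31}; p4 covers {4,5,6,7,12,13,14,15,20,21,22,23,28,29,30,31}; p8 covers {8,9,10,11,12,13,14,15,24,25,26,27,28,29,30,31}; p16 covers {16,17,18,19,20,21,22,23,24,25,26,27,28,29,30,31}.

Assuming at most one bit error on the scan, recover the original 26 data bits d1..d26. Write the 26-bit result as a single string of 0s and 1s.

s1 (pos 1,3,5,7,9,11,13,15,17,19,21,23,25,27,29,31): 1⊕1⊕1⊕0⊕1⊕0⊕1⊕0⊕0⊕0⊕1⊕1⊕0⊕1⊕1⊕0 = 1
s2 (pos 2,3,6,7,10,11,14,15,18,19,22,23,26,27,30,31): 1⊕1⊕1⊕0⊕1⊕0⊕0⊕0⊕0⊕0⊕1⊕1⊕0⊕1⊕0⊕0 = 1
s4 (pos 4,5,6,7,12,13,14,15,20,21,22,23,28,29,30,31): 1⊕1⊕1⊕0⊕0⊕1⊕0⊕0⊕1⊕1⊕1⊕1⊕1⊕1⊕0⊕0 = 0
s8 (pos 8,9,10,11,12,13,14,15,24,25,26,27,28,29,30,31): 1⊕1⊕1⊕0⊕0⊕1⊕0⊕0⊕1⊕0⊕0⊕1⊕1⊕1⊕0⊕0 = 0
s16 (pos 16,17,18,19,20,21,22,23,24,25,26,27,28,29,30,31): 1⊕0⊕0⊕0⊕1⊕1⊕1⊕1⊕1⊕0⊕0⊕1⊕1⊕1⊕0⊕0 = 1
Syndrome s16…s1 = 10011 → error at position 19.
Flip position 19: 1111110111001001000111110011100 → 1111110111001001001111110011100
Read data bits from positions 3,5,6,7,9,10,11,12,13,14,15,17,18,19,20,21,22,23,24,25,26,27,28,29,30,31: 11101100100001111110011100

11101100100001111110011100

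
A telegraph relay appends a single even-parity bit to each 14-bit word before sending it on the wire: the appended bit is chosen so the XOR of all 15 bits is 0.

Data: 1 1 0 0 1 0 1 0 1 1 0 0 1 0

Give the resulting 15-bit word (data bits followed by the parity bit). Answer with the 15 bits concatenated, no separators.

XOR of the 14 data bits: 1⊕1⊕0⊕0⊕1⊕0⊕1⊕0⊕1⊕1⊕0⊕0⊕1⊕0 = 1
Parity bit = 1 (so all 15 bits XOR to 0).

110010101100101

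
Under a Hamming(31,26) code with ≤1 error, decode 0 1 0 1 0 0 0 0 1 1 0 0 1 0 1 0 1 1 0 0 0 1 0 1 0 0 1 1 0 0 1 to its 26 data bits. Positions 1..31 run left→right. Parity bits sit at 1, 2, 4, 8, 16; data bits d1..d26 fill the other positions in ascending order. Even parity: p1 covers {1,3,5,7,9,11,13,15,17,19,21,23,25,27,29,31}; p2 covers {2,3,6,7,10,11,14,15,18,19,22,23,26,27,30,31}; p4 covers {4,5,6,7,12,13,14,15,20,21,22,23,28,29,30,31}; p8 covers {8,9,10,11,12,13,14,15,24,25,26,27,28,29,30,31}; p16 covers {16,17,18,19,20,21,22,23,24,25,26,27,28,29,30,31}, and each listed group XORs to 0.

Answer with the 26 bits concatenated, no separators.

s1 (pos 1,3,5,7,9,11,13,15,17,19,21,23,25,27,29,31): 0⊕0⊕0⊕0⊕1⊕0⊕1⊕1⊕1⊕0⊕0⊕0⊕0⊕1⊕0⊕1 = 0
s2 (pos 2,3,6,7,10,11,14,15,18,19,22,23,26,27,30,31): 1⊕0⊕0⊕0⊕1⊕0⊕0⊕1⊕1⊕0⊕1⊕0⊕0⊕1⊕0⊕1 = 1
s4 (pos 4,5,6,7,12,13,14,15,20,21,22,23,28,29,30,31): 1⊕0⊕0⊕0⊕0⊕1⊕0⊕1⊕0⊕0⊕1⊕0⊕1⊕0⊕0⊕1 = 0
s8 (pos 8,9,10,11,12,13,14,15,24,25,26,27,28,29,30,31): 0⊕1⊕1⊕0⊕0⊕1⊕0⊕1⊕1⊕0⊕0⊕1⊕1⊕0⊕0⊕1 = 0
s16 (pos 16,17,18,19,20,21,22,23,24,25,26,27,28,29,30,31): 0⊕1⊕1⊕0⊕0⊕0⊕1⊕0⊕1⊕0⊕0⊕1⊕1⊕0⊕0⊕1 = 1
Syndrome s16…s1 = 10010 → error at position 18.
Flip position 18: 0101000011001010110001010011001 → 0101000011001010100001010011001
Read data bits from positions 3,5,6,7,9,10,11,12,13,14,15,17,18,19,20,21,22,23,24,25,26,27,28,29,30,31: 00001100101100001010011001

00001100101100001010011001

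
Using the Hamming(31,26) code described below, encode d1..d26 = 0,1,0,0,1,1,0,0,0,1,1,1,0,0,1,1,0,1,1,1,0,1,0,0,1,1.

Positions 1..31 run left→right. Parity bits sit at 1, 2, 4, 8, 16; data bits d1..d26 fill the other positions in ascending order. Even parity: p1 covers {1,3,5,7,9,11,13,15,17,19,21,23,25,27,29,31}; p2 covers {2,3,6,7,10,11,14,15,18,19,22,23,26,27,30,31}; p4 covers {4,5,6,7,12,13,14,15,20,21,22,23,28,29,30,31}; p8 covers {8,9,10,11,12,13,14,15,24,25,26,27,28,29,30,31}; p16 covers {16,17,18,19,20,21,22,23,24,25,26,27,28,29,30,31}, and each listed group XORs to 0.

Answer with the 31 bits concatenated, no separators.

Place data at non-parity positions: p1 p2 0 p4 1 0 0 p8 1 1 0 0 0 1 1 p16 1 0 0 1 1 0 1 1 1 0 1 0 0 1 1
p1 (pos 1,3,5,7,9,11,13,15,17,19,21,23,25,27,29,31): XOR of data positions = 0⊕1⊕0⊕1⊕0⊕0⊕1⊕1⊕0⊕1⊕1⊕1⊕1⊕0⊕1 = 1
p2 (pos 2,3,6,7,10,11,14,15,18,19,22,23,26,27,30,31): XOR of data positions = 0⊕0⊕0⊕1⊕0⊕1⊕1⊕0⊕0⊕0⊕1⊕0⊕1⊕1⊕1 = 1
p4 (pos 4,5,6,7,12,13,14,15,20,21,22,23,28,29,30,31): XOR of data positions = 1⊕0⊕0⊕0⊕0⊕1⊕1⊕1⊕1⊕0⊕1⊕0⊕0⊕1⊕1 = 0
p8 (pos 8,9,10,11,12,13,14,15,24,25,26,27,28,29,30,31): XOR of data positions = 1⊕1⊕0⊕0⊕0⊕1⊕1⊕1⊕1⊕0⊕1⊕0⊕0⊕1⊕1 = 1
p16 (pos 16,17,18,19,20,21,22,23,24,25,26,27,28,29,30,31): XOR of data positions = 1⊕0⊕0⊕1⊕1⊕0⊕1⊕1⊕1⊕0⊕1⊕0⊕0⊕1⊕1 = 1
Codeword: 1100100111000111100110111010011

1100100111000111100110111010011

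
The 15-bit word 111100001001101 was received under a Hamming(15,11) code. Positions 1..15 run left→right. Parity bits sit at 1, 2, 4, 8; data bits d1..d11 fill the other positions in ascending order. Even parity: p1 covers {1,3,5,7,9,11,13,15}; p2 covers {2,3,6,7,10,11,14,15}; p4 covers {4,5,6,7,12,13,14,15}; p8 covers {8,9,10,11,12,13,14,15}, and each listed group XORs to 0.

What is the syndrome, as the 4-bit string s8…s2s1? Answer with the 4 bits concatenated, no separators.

0011

s1 (pos 1,3,5,7,9,11,13,15): 1⊕1⊕0⊕0⊕1⊕0⊕1⊕1 = 1
s2 (pos 2,3,6,7,10,11,14,15): 1⊕1⊕0⊕0⊕0⊕0⊕0⊕1 = 1
s4 (pos 4,5,6,7,12,13,14,15): 1⊕0⊕0⊕0⊕1⊕1⊕0⊕1 = 0
s8 (pos 8,9,10,11,12,13,14,15): 0⊕1⊕0⊕0⊕1⊕1⊕0⊕1 = 0
Syndrome s8…s1 = 0011 → error at position 3.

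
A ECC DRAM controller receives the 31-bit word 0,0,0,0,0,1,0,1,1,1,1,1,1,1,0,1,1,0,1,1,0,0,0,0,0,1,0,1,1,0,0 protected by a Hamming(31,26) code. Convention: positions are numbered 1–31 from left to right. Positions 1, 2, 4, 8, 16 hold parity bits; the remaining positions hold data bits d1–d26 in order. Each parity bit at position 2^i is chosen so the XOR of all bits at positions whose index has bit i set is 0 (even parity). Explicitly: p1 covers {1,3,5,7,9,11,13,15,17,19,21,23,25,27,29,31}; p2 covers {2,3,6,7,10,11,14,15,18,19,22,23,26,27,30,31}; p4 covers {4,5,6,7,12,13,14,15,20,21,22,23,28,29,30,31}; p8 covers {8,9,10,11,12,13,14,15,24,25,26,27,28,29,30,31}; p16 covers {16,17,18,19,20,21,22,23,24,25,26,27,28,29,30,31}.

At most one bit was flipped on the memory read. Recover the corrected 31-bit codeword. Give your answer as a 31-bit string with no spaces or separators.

s1 (pos 1,3,5,7,9,11,13,15,17,19,21,23,25,27,29,31): 0⊕0⊕0⊕0⊕1⊕1⊕1⊕0⊕1⊕1⊕0⊕0⊕0⊕0⊕1⊕0 = 0
s2 (pos 2,3,6,7,10,11,14,15,18,19,22,23,26,27,30,31): 0⊕0⊕1⊕0⊕1⊕1⊕1⊕0⊕0⊕1⊕0⊕0⊕1⊕0⊕0⊕0 = 0
s4 (pos 4,5,6,7,12,13,14,15,20,21,22,23,28,29,30,31): 0⊕0⊕1⊕0⊕1⊕1⊕1⊕0⊕1⊕0⊕0⊕0⊕1⊕1⊕0⊕0 = 1
s8 (pos 8,9,10,11,12,13,14,15,24,25,26,27,28,29,30,31): 1⊕1⊕1⊕1⊕1⊕1⊕1⊕0⊕0⊕0⊕1⊕0⊕1⊕1⊕0⊕0 = 0
s16 (pos 16,17,18,19,20,21,22,23,24,25,26,27,28,29,30,31): 1⊕1⊕0⊕1⊕1⊕0⊕0⊕0⊕0⊕0⊕1⊕0⊕1⊕1⊕0⊕0 = 1
Syndrome s16…s1 = 10100 → error at position 20.
Flip position 20: 0000010111111101101100000101100 → 0000010111111101101000000101100

0000010111111101101000000101100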